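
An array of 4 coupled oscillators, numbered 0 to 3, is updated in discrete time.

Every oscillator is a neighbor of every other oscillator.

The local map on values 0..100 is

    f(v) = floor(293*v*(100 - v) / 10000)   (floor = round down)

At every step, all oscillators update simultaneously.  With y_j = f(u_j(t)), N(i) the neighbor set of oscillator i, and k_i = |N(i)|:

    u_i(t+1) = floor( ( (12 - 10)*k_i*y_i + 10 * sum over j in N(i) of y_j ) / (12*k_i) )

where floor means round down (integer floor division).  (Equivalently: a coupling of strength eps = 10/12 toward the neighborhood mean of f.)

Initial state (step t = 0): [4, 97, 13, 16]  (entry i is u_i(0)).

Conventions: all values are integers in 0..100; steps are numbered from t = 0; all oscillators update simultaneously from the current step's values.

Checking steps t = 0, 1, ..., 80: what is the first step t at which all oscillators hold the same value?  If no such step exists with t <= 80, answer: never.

Answer: 3
Key observation: Synchronization is absorbing here: once all oscillators are equal they stay equal, and step 3 is the first all-equal step.

Derivation:
t=0: [4, 97, 13, 16]  (not all equal)
t=1: [24, 24, 21, 20]  (not all equal)
t=2: [49, 49, 50, 50]  (not all equal)
t=3: [73, 73, 73, 73]  (all equal)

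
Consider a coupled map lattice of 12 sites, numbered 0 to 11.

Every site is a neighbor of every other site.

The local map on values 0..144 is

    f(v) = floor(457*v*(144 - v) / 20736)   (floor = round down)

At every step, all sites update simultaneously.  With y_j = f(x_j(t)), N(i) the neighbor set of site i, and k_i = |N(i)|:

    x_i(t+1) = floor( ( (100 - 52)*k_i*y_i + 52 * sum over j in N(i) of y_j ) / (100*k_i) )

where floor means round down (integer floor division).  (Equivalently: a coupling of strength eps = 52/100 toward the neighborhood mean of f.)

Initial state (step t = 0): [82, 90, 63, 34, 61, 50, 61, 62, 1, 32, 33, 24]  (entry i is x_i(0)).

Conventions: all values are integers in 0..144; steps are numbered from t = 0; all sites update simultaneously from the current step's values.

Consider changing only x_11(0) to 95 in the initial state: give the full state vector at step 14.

Answer: [108, 108, 108, 108, 108, 108, 108, 108, 108, 108, 108, 108]
Key observation: This trace re-runs the system from the modified initial state.

Derivation:
t=0: [82, 90, 63, 34, 61, 50, 61, 62, 1, 32, 33, 95]
t=1: [101, 98, 101, 88, 100, 97, 100, 101, 53, 86, 87, 96]
t=2: [98, 99, 98, 103, 98, 100, 98, 98, 103, 104, 104, 100]
t=3: [97, 96, 97, 94, 97, 96, 97, 97, 94, 93, 93, 96]
t=4: [100, 101, 100, 102, 100, 101, 100, 100, 102, 102, 102, 101]
t=5: [95, 95, 95, 94, 95, 95, 95, 95, 94, 94, 94, 95]
t=6: [102, 102, 102, 102, 102, 102, 102, 102, 102, 102, 102, 102]
t=7: [94, 94, 94, 94, 94, 94, 94, 94, 94, 94, 94, 94]
t=8: [103, 103, 103, 103, 103, 103, 103, 103, 103, 103, 103, 103]
t=9: [93, 93, 93, 93, 93, 93, 93, 93, 93, 93, 93, 93]
t=10: [104, 104, 104, 104, 104, 104, 104, 104, 104, 104, 104, 104]
t=11: [91, 91, 91, 91, 91, 91, 91, 91, 91, 91, 91, 91]
t=12: [106, 106, 106, 106, 106, 106, 106, 106, 106, 106, 106, 106]
t=13: [88, 88, 88, 88, 88, 88, 88, 88, 88, 88, 88, 88]
t=14: [108, 108, 108, 108, 108, 108, 108, 108, 108, 108, 108, 108]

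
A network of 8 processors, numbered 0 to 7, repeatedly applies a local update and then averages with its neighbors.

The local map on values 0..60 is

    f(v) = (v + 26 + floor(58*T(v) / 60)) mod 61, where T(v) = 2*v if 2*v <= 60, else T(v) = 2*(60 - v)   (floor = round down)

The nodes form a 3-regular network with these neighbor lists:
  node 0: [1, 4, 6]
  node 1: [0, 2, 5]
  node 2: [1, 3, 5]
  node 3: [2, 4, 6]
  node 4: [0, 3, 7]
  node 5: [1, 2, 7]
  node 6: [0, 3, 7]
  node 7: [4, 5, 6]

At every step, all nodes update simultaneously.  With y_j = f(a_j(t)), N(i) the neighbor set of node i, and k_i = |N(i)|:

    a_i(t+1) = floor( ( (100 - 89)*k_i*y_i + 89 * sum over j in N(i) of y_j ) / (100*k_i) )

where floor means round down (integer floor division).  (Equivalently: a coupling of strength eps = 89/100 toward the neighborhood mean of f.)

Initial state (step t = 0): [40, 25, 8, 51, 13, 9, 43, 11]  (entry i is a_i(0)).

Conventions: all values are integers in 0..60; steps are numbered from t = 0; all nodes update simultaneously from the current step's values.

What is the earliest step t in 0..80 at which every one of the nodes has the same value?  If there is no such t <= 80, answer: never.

Simulating step by step:
t=0: [40, 25, 8, 51, 13, 9, 43, 11]  (not all equal)
t=1: [28, 46, 41, 30, 40, 48, 44, 34]  (not all equal)
t=2: [40, 41, 42, 42, 48, 42, 48, 40]  (not all equal)
t=3: [38, 41, 41, 38, 41, 41, 41, 38]  (not all equal)
t=4: [42, 42, 42, 42, 44, 42, 44, 42]  (not all equal)
t=5: [39, 41, 41, 39, 40, 41, 40, 39]  (not all equal)
t=6: [42, 42, 42, 42, 43, 42, 43, 42]  (not all equal)
t=7: [40, 41, 41, 40, 40, 41, 40, 40]  (not all equal)
t=8: [42, 42, 42, 42, 43, 42, 43, 42]  (not all equal)

Answer: never
Key observation: The state at step 6 reappears at step 8 — the system is in a cycle of period 2 from step 6 on.  No step 0..8 is synchronized, and the cycle repeats forever, so no step up to 80 (or ever) has all nodes equal.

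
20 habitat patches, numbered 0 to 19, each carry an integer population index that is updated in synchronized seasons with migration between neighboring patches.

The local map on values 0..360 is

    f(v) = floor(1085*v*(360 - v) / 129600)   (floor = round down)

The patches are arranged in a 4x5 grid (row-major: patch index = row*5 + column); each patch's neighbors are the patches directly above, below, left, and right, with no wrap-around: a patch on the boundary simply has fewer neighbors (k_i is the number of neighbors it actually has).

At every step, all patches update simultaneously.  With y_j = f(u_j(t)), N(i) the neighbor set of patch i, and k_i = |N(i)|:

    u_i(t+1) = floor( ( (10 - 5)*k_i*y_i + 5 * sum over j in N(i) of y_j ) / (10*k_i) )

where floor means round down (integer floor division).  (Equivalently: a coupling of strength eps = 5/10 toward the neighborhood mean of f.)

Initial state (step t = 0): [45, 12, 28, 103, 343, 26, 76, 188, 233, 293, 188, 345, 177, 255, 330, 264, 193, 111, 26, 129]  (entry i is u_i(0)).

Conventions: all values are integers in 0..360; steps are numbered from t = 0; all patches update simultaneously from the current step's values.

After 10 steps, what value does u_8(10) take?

Answer: u_8(10) = 253

Derivation:
t=0: [45, 12, 28, 103, 343, 26, 76, 188, 233, 293, 188, 345, 177, 255, 330, 264, 193, 111, 26, 129]
t=1: [85, 79, 126, 172, 120, 130, 142, 231, 233, 144, 189, 145, 231, 196, 147, 240, 215, 217, 153, 163]
t=2: [206, 209, 240, 257, 253, 245, 247, 249, 254, 255, 260, 259, 254, 262, 263, 253, 256, 258, 265, 265]
t=3: [257, 255, 239, 225, 224, 236, 235, 231, 223, 222, 221, 221, 223, 216, 214, 222, 221, 219, 212, 210]
t=4: [227, 230, 242, 252, 255, 242, 244, 249, 254, 256, 254, 255, 255, 259, 260, 256, 257, 258, 261, 262]
t=5: [248, 246, 237, 228, 224, 238, 236, 231, 224, 222, 226, 225, 223, 219, 217, 222, 221, 220, 216, 215]
t=6: [235, 237, 244, 251, 254, 243, 244, 249, 254, 256, 252, 253, 254, 257, 258, 255, 256, 257, 259, 259]
t=7: [243, 241, 235, 228, 225, 237, 235, 230, 225, 222, 228, 226, 224, 221, 220, 224, 222, 221, 219, 219]
t=8: [240, 241, 246, 251, 253, 244, 245, 249, 253, 255, 250, 252, 254, 256, 257, 254, 255, 256, 257, 257]
t=9: [239, 238, 233, 228, 226, 235, 234, 230, 226, 224, 229, 227, 225, 222, 221, 226, 224, 222, 221, 221]
t=10: [243, 244, 247, 251, 253, 245, 246, 250, 253, 254, 250, 251, 253, 255, 256, 253, 254, 255, 256, 257]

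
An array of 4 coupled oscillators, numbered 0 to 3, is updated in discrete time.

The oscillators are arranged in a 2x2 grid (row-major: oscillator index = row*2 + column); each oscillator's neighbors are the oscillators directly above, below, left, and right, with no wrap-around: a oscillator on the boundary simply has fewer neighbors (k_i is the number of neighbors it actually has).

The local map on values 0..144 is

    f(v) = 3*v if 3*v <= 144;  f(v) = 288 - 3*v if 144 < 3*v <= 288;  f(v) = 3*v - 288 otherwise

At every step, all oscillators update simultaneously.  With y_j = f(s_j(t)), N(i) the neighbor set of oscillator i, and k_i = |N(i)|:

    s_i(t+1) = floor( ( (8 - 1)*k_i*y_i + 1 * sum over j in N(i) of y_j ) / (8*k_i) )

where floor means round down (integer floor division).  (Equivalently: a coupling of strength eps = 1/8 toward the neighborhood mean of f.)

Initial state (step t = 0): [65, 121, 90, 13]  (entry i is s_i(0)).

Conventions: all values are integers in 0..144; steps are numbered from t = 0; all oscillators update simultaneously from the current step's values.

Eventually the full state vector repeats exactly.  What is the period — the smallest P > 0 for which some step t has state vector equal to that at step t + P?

Simulating step by step:
t=0: [65, 121, 90, 13]
t=1: [87, 73, 24, 39]
t=2: [32, 69, 72, 111]
t=3: [93, 79, 71, 48]
t=4: [15, 54, 75, 133]
t=5: [51, 120, 64, 108]
t=6: [128, 73, 94, 42]
t=7: [88, 74, 19, 114]
t=8: [28, 62, 54, 54]
t=9: [87, 102, 123, 124]
t=10: [29, 22, 77, 79]
t=11: [83, 66, 58, 52]
t=12: [46, 89, 110, 128]
t=13: [124, 33, 51, 87]
t=14: [88, 93, 125, 38]
t=15: [27, 16, 84, 105]
t=16: [76, 48, 38, 28]
t=17: [68, 135, 108, 89]
t=18: [83, 108, 38, 27]
t=19: [43, 39, 107, 80]
t=20: [122, 113, 39, 51]
t=21: [78, 57, 115, 128]
t=22: [58, 111, 59, 94]
t=23: [109, 46, 104, 15]
t=24: [44, 126, 26, 49]
t=25: [126, 95, 85, 133]
t=26: [81, 15, 41, 99]
t=27: [49, 42, 111, 18]
t=28: [134, 122, 51, 57]
t=29: [113, 82, 132, 115]
t=30: [54, 43, 101, 59]
t=31: [119, 127, 27, 106]
t=32: [71, 87, 77, 37]
t=33: [70, 35, 61, 102]
t=34: [81, 97, 97, 28]
t=35: [39, 10, 10, 73]
t=36: [106, 37, 37, 64]
t=37: [40, 105, 105, 97]
t=38: [108, 31, 31, 6]
t=39: [43, 84, 84, 27]
t=40: [117, 44, 44, 75]
t=41: [71, 123, 123, 71]
t=42: [75, 80, 80, 75]
t=43: [61, 49, 49, 61]
t=44: [109, 136, 136, 109]
t=45: [49, 109, 109, 49]
t=46: [128, 51, 51, 128]
t=47: [100, 130, 130, 100]
t=48: [23, 90, 90, 23]
t=49: [62, 24, 24, 62]
t=50: [98, 75, 75, 98]
t=51: [13, 55, 55, 13]
t=52: [49, 112, 112, 49]
t=53: [129, 59, 59, 129]
t=54: [100, 109, 109, 100]
t=55: [15, 35, 35, 15]
t=56: [52, 97, 97, 52]
t=57: [115, 19, 19, 115]
t=58: [57, 57, 57, 57]
t=59: [117, 117, 117, 117]
t=60: [63, 63, 63, 63]
t=61: [99, 99, 99, 99]
t=62: [9, 9, 9, 9]
t=63: [27, 27, 27, 27]
t=64: [81, 81, 81, 81]
t=65: [45, 45, 45, 45]
t=66: [135, 135, 135, 135]
t=67: [117, 117, 117, 117]

Answer: 8
Key observation: The state at step 59, [117, 117, 117, 117], reappears at step 67 — and no state repeats earlier — so the cycle the system enters has period 8.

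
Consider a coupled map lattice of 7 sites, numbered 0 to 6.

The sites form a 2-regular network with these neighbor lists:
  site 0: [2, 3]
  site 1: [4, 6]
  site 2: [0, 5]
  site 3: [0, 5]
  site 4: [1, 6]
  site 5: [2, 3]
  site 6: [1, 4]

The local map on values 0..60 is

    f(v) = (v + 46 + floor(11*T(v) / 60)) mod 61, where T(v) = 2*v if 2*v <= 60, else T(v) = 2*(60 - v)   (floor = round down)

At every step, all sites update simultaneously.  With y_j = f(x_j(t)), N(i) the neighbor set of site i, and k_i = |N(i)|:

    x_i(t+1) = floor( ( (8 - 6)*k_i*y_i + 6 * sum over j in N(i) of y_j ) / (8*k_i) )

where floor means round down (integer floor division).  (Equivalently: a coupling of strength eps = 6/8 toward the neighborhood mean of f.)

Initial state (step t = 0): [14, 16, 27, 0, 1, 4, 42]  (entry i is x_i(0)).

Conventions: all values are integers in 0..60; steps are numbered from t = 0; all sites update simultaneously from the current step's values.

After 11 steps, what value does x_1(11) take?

Answer: x_1(11) = 1

Derivation:
t=0: [14, 16, 27, 0, 1, 4, 42]
t=1: [26, 31, 25, 32, 26, 37, 28]
t=2: [22, 22, 23, 25, 23, 24, 23]
t=3: [16, 15, 16, 16, 15, 17, 15]
t=4: [6, 5, 6, 6, 5, 6, 5]
t=5: [54, 52, 54, 54, 52, 54, 52]
t=6: [41, 39, 41, 41, 39, 41, 39]
t=7: [32, 31, 32, 32, 31, 32, 31]
t=8: [27, 26, 27, 27, 26, 27, 26]
t=9: [21, 20, 21, 21, 20, 21, 20]
t=10: [13, 12, 13, 13, 12, 13, 12]
t=11: [2, 1, 2, 2, 1, 2, 1]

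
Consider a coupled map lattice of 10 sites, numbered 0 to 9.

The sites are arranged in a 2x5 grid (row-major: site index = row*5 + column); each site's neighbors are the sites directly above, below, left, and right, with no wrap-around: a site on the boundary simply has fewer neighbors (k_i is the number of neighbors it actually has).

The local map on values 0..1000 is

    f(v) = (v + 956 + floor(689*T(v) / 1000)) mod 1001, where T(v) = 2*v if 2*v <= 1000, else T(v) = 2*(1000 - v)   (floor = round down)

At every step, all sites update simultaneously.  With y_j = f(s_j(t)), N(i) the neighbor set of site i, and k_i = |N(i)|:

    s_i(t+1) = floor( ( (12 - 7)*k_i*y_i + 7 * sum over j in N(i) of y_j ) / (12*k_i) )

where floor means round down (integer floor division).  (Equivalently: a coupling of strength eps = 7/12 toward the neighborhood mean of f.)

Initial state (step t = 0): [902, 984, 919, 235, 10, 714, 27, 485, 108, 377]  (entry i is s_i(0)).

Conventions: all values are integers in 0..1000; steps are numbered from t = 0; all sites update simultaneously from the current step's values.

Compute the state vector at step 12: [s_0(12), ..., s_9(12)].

Answer: [358, 233, 545, 453, 380, 456, 375, 501, 417, 363]

Derivation:
t=0: [902, 984, 919, 235, 10, 714, 27, 485, 108, 377]
t=1: [711, 788, 717, 636, 805, 320, 227, 280, 373, 701]
t=2: [244, 134, 169, 218, 57, 460, 472, 529, 501, 281]
t=3: [316, 301, 319, 311, 357, 197, 119, 166, 297, 327]
t=4: [612, 601, 630, 712, 750, 451, 379, 458, 620, 732]
t=5: [79, 247, 79, 72, 54, 289, 390, 221, 71, 65]
t=6: [404, 452, 282, 120, 103, 566, 691, 423, 190, 105]
t=7: [423, 324, 499, 339, 212, 336, 244, 614, 442, 261]
t=8: [831, 620, 366, 434, 580, 750, 529, 173, 281, 374]
t=9: [49, 229, 625, 714, 580, 63, 154, 459, 686, 566]
t=10: [205, 302, 157, 80, 99, 157, 259, 113, 73, 102]
t=11: [476, 540, 339, 186, 178, 431, 475, 292, 163, 174]
t=12: [358, 233, 545, 453, 380, 456, 375, 501, 417, 363]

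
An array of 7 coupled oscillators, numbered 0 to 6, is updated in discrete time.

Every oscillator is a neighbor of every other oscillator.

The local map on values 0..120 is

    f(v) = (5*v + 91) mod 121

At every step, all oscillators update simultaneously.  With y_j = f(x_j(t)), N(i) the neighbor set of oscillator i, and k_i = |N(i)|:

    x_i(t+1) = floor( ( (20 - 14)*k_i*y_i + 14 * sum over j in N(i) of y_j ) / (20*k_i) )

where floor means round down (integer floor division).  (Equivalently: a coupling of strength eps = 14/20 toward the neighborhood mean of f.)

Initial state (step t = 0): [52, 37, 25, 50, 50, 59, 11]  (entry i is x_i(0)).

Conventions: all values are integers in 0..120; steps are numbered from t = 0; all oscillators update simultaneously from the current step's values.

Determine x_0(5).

Answer: x_0(5) = 60

Derivation:
t=0: [52, 37, 25, 50, 50, 59, 11]
t=1: [76, 62, 73, 74, 74, 60, 61]
t=2: [77, 64, 74, 75, 75, 63, 63]
t=3: [85, 73, 82, 83, 83, 72, 72]
t=4: [48, 59, 45, 46, 46, 58, 58]
t=5: [60, 48, 57, 58, 58, 47, 47]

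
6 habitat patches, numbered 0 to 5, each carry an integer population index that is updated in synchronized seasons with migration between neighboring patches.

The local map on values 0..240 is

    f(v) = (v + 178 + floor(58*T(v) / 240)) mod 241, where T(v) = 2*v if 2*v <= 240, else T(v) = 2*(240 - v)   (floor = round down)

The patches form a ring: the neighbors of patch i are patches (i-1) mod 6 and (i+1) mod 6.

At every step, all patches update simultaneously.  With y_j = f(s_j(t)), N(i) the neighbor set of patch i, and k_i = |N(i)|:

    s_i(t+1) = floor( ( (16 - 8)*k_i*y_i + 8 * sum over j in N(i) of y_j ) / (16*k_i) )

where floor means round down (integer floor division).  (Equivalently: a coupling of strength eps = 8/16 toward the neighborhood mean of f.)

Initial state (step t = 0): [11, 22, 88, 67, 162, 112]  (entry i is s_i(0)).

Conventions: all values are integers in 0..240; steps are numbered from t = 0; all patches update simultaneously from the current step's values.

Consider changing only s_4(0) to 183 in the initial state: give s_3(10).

Answer: s_3(10) = 14
Key observation: This trace re-runs the system from the modified initial state.

Derivation:
t=0: [11, 22, 88, 67, 183, 112]
t=1: [175, 170, 95, 71, 108, 136]
t=2: [137, 125, 84, 64, 89, 121]
t=3: [119, 104, 67, 48, 71, 105]
t=4: [102, 82, 42, 23, 46, 84]
t=5: [73, 111, 187, 167, 70, 53]
t=6: [51, 99, 134, 116, 58, 28]
t=7: [81, 75, 109, 90, 93, 118]
t=8: [68, 62, 78, 78, 82, 88]
t=9: [42, 36, 46, 53, 58, 57]
t=10: [183, 176, 64, 14, 20, 76]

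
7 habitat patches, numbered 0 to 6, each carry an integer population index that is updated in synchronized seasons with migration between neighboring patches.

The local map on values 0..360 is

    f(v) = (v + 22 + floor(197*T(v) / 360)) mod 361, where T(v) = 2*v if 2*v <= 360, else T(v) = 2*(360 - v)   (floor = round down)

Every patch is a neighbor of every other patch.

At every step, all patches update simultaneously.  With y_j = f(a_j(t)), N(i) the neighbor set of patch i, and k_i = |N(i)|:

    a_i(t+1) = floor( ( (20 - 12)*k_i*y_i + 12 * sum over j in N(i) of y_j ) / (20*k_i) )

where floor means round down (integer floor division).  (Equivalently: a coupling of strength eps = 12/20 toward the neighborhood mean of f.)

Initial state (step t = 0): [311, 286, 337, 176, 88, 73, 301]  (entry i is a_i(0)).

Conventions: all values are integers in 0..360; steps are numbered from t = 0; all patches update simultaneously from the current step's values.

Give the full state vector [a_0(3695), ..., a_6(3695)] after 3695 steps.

Answer: [93, 93, 93, 93, 93, 93, 93]
Key observation: The state at step 16, [34, 34, 34, 34, 34, 34, 34], reappears at step 19: the system is in a cycle of period 3 from step 16 on.  Therefore the state at step 3695 equals the state at step 16 + ((3695 - 16) mod 3) = 17, which is [93, 93, 93, 93, 93, 93, 93].

Derivation:
t=0: [311, 286, 337, 176, 88, 73, 301]
t=1: [58, 59, 57, 59, 112, 103, 58]
t=2: [163, 164, 163, 164, 197, 192, 163]
t=3: [9, 9, 9, 9, 19, 19, 9]
t=4: [44, 44, 44, 44, 50, 50, 44]
t=5: [116, 116, 116, 116, 120, 120, 116]
t=6: [265, 265, 265, 265, 268, 268, 265]
t=7: [29, 29, 29, 29, 29, 29, 29]
t=8: [82, 82, 82, 82, 82, 82, 82]
t=9: [193, 193, 193, 193, 193, 193, 193]
t=10: [36, 36, 36, 36, 36, 36, 36]
t=11: [97, 97, 97, 97, 97, 97, 97]
t=12: [225, 225, 225, 225, 225, 225, 225]
t=13: [33, 33, 33, 33, 33, 33, 33]
t=14: [91, 91, 91, 91, 91, 91, 91]
t=15: [212, 212, 212, 212, 212, 212, 212]
t=16: [34, 34, 34, 34, 34, 34, 34]
t=17: [93, 93, 93, 93, 93, 93, 93]
t=18: [216, 216, 216, 216, 216, 216, 216]
t=19: [34, 34, 34, 34, 34, 34, 34]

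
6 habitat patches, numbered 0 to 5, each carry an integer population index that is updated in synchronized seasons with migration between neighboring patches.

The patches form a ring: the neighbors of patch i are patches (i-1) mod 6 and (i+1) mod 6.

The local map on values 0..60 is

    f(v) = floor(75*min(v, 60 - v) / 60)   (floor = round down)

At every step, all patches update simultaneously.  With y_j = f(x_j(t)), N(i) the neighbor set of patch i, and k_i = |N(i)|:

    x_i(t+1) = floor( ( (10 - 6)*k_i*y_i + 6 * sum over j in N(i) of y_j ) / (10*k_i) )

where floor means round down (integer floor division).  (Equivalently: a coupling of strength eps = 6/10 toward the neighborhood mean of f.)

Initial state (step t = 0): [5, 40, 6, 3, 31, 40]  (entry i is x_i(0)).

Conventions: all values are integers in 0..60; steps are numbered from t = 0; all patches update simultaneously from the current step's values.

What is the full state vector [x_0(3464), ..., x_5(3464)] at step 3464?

Simulating step by step:
t=0: [5, 40, 6, 3, 31, 40]
t=1: [17, 13, 11, 14, 22, 22]
t=2: [21, 16, 15, 18, 24, 25]
t=3: [25, 21, 19, 23, 27, 29]
t=4: [31, 26, 25, 28, 32, 33]
t=5: [33, 32, 32, 33, 34, 34]
t=6: [33, 34, 34, 33, 32, 32]
t=7: [33, 32, 32, 33, 34, 34]

Answer: [33, 34, 34, 33, 32, 32]
Key observation: The state at step 5, [33, 32, 32, 33, 34, 34], reappears at step 7: the system is in a cycle of period 2 from step 5 on.  Therefore the state at step 3464 equals the state at step 5 + ((3464 - 5) mod 2) = 6, which is [33, 34, 34, 33, 32, 32].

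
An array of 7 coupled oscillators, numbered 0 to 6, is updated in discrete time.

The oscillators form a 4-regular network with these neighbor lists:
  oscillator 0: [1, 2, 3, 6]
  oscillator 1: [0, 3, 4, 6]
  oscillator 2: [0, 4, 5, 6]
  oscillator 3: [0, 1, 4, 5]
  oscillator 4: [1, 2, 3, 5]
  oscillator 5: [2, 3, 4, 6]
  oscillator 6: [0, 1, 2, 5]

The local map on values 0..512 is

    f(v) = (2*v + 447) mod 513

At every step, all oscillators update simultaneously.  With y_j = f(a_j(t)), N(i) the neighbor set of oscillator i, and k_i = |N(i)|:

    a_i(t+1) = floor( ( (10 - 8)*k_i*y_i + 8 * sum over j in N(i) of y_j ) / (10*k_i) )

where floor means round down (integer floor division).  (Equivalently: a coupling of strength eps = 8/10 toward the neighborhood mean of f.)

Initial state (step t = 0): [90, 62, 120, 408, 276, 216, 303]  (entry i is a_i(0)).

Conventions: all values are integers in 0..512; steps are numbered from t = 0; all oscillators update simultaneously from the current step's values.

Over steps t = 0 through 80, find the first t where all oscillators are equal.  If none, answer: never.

Simulating step by step:
t=0: [90, 62, 120, 408, 276, 216, 303]  (not all equal)
t=1: [122, 184, 233, 252, 264, 258, 147]  (not all equal)
t=2: [309, 321, 343, 366, 410, 395, 311]  (not all equal)
t=3: [81, 107, 128, 141, 155, 151, 92]  (not all equal)
t=4: [153, 164, 176, 188, 206, 200, 157]  (not all equal)
t=5: [269, 281, 290, 298, 307, 304, 274]  (not all equal)
t=6: [293, 300, 203, 209, 115, 112, 296]  (not all equal)
t=7: [146, 111, 136, 140, 207, 205, 107]  (not all equal)
t=8: [190, 218, 254, 257, 253, 252, 216]  (not all equal)
t=9: [388, 387, 400, 402, 427, 426, 386]  (not all equal)
t=10: [206, 217, 231, 233, 237, 237, 215]  (not all equal)
t=11: [374, 377, 384, 386, 396, 395, 376]  (not all equal)
t=12: [179, 184, 191, 192, 196, 195, 183]  (not all equal)
t=13: [305, 307, 311, 312, 317, 316, 306]  (not all equal)
t=14: [37, 39, 43, 43, 46, 45, 39]  (not all equal)
t=15: [14, 15, 18, 18, 20, 20, 15]  (not all equal)
t=16: [479, 479, 481, 481, 483, 483, 479]  (not all equal)
t=17: [380, 381, 383, 383, 383, 383, 381]  (not all equal)
t=18: [184, 184, 185, 185, 186, 186, 184]  (not all equal)
t=19: [302, 303, 304, 304, 304, 304, 303]  (not all equal)
t=20: [27, 27, 27, 27, 28, 28, 27]  (not all equal)
t=21: [501, 501, 501, 501, 501, 501, 501]  (all equal)

Answer: 21
Key observation: Synchronization is absorbing here: once all oscillators are equal they stay equal, and step 21 is the first all-equal step.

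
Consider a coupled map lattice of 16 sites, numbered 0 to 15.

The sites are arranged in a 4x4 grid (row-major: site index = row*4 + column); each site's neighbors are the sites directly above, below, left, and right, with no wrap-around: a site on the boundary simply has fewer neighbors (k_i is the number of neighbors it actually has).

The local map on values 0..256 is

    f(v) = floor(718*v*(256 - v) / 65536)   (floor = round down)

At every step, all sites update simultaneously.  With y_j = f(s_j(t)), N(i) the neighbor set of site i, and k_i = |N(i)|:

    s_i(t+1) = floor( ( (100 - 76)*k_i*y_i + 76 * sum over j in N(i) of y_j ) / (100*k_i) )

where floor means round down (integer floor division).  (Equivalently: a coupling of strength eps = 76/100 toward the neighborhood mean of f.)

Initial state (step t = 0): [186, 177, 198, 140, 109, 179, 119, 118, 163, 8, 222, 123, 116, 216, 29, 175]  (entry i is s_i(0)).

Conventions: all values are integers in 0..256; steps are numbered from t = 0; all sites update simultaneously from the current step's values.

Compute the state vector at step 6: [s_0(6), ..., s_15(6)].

Simulating step by step:
t=0: [186, 177, 198, 140, 109, 179, 119, 118, 163, 8, 222, 123, 116, 216, 29, 175]
t=1: [158, 142, 158, 157, 158, 136, 144, 178, 134, 98, 105, 148, 141, 90, 101, 132]
t=2: [172, 173, 173, 162, 173, 174, 169, 168, 173, 172, 172, 169, 172, 170, 171, 174]
t=3: [157, 157, 160, 160, 157, 157, 158, 162, 157, 157, 159, 158, 158, 158, 158, 159]
t=4: [170, 169, 168, 167, 170, 169, 168, 168, 169, 169, 168, 167, 169, 169, 168, 168]
t=5: [160, 160, 161, 161, 160, 160, 161, 161, 160, 161, 161, 161, 161, 161, 161, 161]
t=6: [168, 167, 167, 167, 168, 167, 167, 167, 167, 167, 167, 167, 167, 167, 167, 167]

Answer: [168, 167, 167, 167, 168, 167, 167, 167, 167, 167, 167, 167, 167, 167, 167, 167]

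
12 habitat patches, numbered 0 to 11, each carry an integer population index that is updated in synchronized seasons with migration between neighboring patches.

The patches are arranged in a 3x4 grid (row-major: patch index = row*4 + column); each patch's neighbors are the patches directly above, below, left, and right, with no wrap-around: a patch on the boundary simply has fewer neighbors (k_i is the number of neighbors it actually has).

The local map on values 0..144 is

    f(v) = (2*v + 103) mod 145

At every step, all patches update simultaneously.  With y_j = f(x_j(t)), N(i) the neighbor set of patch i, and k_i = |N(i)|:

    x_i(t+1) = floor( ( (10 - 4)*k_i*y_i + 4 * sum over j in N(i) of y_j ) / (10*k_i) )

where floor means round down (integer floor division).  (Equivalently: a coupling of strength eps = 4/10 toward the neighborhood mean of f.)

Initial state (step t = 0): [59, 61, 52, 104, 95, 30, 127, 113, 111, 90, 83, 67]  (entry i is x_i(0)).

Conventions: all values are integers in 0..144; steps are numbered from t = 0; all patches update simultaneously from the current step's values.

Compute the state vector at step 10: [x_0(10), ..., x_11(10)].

Simulating step by step:
t=0: [59, 61, 52, 104, 95, 30, 127, 113, 111, 90, 83, 67]
t=1: [62, 68, 59, 32, 19, 39, 64, 47, 49, 106, 114, 87]
t=2: [96, 82, 72, 38, 107, 56, 72, 63, 66, 32, 57, 97]
t=3: [32, 96, 95, 57, 38, 69, 94, 69, 63, 44, 60, 35]
t=4: [21, 19, 12, 63, 47, 66, 27, 71, 66, 62, 56, 51]
t=5: [38, 113, 107, 95, 55, 82, 45, 80, 80, 82, 62, 70]
t=6: [41, 47, 28, 30, 77, 100, 63, 90, 108, 116, 84, 98]
t=7: [56, 40, 28, 41, 78, 37, 79, 97, 48, 49, 94, 58]
t=8: [72, 38, 34, 28, 89, 51, 75, 34, 66, 45, 33, 46]
t=9: [95, 45, 36, 18, 115, 68, 78, 38, 90, 52, 41, 40]
t=10: [20, 45, 58, 96, 57, 83, 88, 59, 103, 73, 52, 37]

Answer: [20, 45, 58, 96, 57, 83, 88, 59, 103, 73, 52, 37]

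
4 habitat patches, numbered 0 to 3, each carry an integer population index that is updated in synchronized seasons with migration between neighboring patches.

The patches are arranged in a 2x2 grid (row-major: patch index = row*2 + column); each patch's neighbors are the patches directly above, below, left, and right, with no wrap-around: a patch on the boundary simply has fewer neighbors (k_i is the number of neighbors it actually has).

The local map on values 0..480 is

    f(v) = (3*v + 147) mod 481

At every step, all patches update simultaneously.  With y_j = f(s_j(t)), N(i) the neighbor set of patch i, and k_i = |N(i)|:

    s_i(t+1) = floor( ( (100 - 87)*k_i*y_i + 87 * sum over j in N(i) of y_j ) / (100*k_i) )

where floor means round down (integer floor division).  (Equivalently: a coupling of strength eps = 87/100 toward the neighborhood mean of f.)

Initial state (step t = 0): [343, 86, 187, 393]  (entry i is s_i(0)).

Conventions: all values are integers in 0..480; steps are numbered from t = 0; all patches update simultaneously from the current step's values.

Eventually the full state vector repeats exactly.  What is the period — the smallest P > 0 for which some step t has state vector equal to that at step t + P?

Answer: 18
Key observation: The state at step 40, [328, 328, 328, 328], reappears at step 58 — and no state repeats earlier — so the cycle the system enters has period 18.

Derivation:
t=0: [343, 86, 187, 393]
t=1: [302, 304, 280, 322]
t=2: [64, 117, 108, 72]
t=3: [256, 307, 366, 259]
t=4: [225, 395, 418, 226]
t=5: [396, 346, 355, 396]
t=6: [254, 353, 357, 254]
t=7: [273, 404, 405, 273]
t=8: [347, 55, 55, 347]
t=9: [300, 237, 237, 300]
t=10: [339, 122, 122, 339]
t=11: [54, 179, 179, 54]
t=12: [216, 295, 295, 216]
t=13: [101, 282, 282, 101]
t=14: [85, 395, 395, 85]
t=15: [374, 397, 397, 374]
t=16: [367, 315, 315, 367]
t=17: [150, 265, 265, 150]
t=18: [416, 160, 160, 416]
t=19: [183, 395, 395, 183]
t=20: [349, 235, 235, 349]
t=21: [352, 250, 250, 352]
t=22: [393, 263, 263, 393]
t=23: [443, 375, 375, 443]
t=24: [273, 69, 69, 273]
t=25: [308, 49, 49, 308]
t=26: [269, 133, 133, 269]
t=27: [118, 419, 419, 118]
t=28: [387, 74, 74, 387]
t=29: [366, 348, 348, 366]
t=30: [236, 275, 275, 236]
t=31: [57, 326, 326, 57]
t=32: [183, 297, 297, 183]
t=33: [94, 196, 196, 94]
t=34: [276, 406, 406, 276]
t=35: [352, 63, 63, 352]
t=36: [323, 253, 253, 323]
t=37: [389, 189, 189, 389]
t=38: [248, 336, 336, 248]
t=39: [221, 381, 381, 221]
t=40: [328, 328, 328, 328]
t=41: [169, 169, 169, 169]
t=42: [173, 173, 173, 173]
t=43: [185, 185, 185, 185]
t=44: [221, 221, 221, 221]
t=45: [329, 329, 329, 329]
t=46: [172, 172, 172, 172]
t=47: [182, 182, 182, 182]
t=48: [212, 212, 212, 212]
t=49: [302, 302, 302, 302]
t=50: [91, 91, 91, 91]
t=51: [420, 420, 420, 420]
t=52: [445, 445, 445, 445]
t=53: [39, 39, 39, 39]
t=54: [264, 264, 264, 264]
t=55: [458, 458, 458, 458]
t=56: [78, 78, 78, 78]
t=57: [381, 381, 381, 381]
t=58: [328, 328, 328, 328]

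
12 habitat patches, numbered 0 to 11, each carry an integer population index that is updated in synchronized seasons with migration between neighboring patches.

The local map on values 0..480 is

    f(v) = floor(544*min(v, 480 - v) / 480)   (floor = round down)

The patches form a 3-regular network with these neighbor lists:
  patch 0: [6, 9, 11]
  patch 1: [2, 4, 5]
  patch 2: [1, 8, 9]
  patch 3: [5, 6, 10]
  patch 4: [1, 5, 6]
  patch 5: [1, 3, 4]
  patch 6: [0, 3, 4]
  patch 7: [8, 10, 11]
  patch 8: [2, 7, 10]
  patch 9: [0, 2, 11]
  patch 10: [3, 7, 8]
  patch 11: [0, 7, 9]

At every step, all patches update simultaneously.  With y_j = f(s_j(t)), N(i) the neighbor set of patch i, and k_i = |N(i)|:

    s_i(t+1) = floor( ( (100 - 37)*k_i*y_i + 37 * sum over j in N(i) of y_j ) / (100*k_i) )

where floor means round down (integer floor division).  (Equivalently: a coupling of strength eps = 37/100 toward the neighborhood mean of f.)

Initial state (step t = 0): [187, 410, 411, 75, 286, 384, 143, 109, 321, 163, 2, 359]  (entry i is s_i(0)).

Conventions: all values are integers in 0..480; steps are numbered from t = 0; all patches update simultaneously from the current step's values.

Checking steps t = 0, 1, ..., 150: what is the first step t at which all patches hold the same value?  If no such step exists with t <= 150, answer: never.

Answer: 27
Key observation: Synchronization is absorbing here: once all patches are equal they stay equal, and step 27 is the first all-equal step.

Derivation:
t=0: [187, 410, 411, 75, 286, 384, 143, 109, 321, 163, 2, 359]  (not all equal)
t=1: [192, 99, 103, 87, 181, 115, 165, 116, 138, 168, 49, 150]  (not all equal)
t=2: [204, 126, 129, 107, 182, 133, 181, 129, 135, 181, 82, 173]  (not all equal)
t=3: [220, 151, 153, 131, 191, 152, 197, 146, 143, 199, 109, 195]  (not all equal)
t=4: [239, 176, 177, 157, 205, 174, 216, 166, 158, 221, 136, 218]  (not all equal)
t=5: [261, 202, 203, 184, 225, 199, 237, 189, 179, 245, 164, 242]  (not all equal)
t=6: [255, 231, 230, 214, 249, 226, 256, 215, 204, 259, 193, 259]  (not all equal)
t=7: [253, 260, 255, 242, 259, 255, 252, 239, 234, 251, 225, 249]  (not all equal)
t=8: [257, 250, 255, 264, 251, 255, 258, 266, 263, 258, 259, 261]  (not all equal)
t=9: [251, 258, 253, 246, 257, 254, 251, 244, 246, 251, 247, 248]  (not all equal)
t=10: [259, 252, 257, 263, 253, 256, 258, 265, 264, 259, 264, 261]  (not all equal)
t=11: [249, 256, 251, 246, 255, 253, 250, 243, 244, 250, 244, 247]  (not all equal)
t=12: [261, 254, 259, 263, 255, 257, 260, 267, 266, 260, 266, 263]  (not all equal)
t=13: [247, 254, 249, 245, 254, 252, 249, 241, 242, 248, 242, 245]  (not all equal)
t=14: [263, 256, 261, 264, 256, 258, 261, 269, 268, 262, 268, 265]  (not all equal)
t=15: [245, 252, 247, 244, 252, 250, 247, 239, 240, 246, 240, 243]  (not all equal)
t=16: [265, 258, 264, 266, 258, 260, 263, 270, 270, 265, 271, 267]  (not all equal)
t=17: [243, 249, 244, 242, 250, 248, 245, 238, 238, 242, 237, 241]  (not all equal)
t=18: [268, 261, 266, 267, 261, 262, 265, 269, 268, 268, 268, 269]  (not all equal)
t=19: [240, 247, 242, 241, 247, 246, 243, 239, 240, 240, 240, 239]  (not all equal)
t=20: [271, 264, 269, 269, 264, 265, 268, 270, 271, 271, 271, 270]  (not all equal)
t=21: [236, 243, 238, 239, 243, 242, 239, 237, 236, 236, 236, 237]  (not all equal)
t=22: [267, 268, 268, 269, 268, 268, 269, 267, 267, 267, 267, 267]  (not all equal)
t=23: [240, 240, 240, 239, 239, 239, 239, 241, 240, 240, 240, 241]  (not all equal)
t=24: [271, 271, 272, 270, 270, 270, 270, 270, 271, 271, 271, 270]  (not all equal)
t=25: [236, 236, 235, 237, 237, 237, 237, 237, 236, 236, 236, 237]  (not all equal)
t=26: [267, 267, 266, 267, 267, 267, 267, 267, 267, 267, 267, 267]  (not all equal)
t=27: [241, 241, 241, 241, 241, 241, 241, 241, 241, 241, 241, 241]  (all equal)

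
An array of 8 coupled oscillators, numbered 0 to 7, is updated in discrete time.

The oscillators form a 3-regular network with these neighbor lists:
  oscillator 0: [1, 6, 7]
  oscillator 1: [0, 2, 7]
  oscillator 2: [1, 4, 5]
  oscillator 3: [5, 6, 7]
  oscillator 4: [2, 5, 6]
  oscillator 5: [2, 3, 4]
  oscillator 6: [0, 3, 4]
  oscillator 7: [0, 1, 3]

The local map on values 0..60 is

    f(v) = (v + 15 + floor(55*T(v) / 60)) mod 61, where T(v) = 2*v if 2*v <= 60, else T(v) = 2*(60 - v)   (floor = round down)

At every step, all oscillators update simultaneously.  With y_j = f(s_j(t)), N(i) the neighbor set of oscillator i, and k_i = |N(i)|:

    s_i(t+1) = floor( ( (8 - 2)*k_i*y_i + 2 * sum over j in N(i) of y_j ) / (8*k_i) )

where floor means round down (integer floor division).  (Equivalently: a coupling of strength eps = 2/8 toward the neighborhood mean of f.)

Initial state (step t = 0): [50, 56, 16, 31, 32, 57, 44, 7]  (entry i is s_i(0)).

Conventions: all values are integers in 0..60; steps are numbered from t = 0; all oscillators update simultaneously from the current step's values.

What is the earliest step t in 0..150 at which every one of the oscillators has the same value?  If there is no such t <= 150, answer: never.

Simulating step by step:
t=0: [50, 56, 16, 31, 32, 57, 44, 7]  (not all equal)
t=1: [23, 22, 50, 34, 36, 23, 28, 31]  (not all equal)
t=2: [21, 18, 22, 33, 31, 21, 32, 34]  (not all equal)
t=3: [16, 9, 16, 34, 34, 17, 35, 30]  (not all equal)
t=4: [54, 43, 51, 32, 34, 12, 36, 40]  (not all equal)
t=5: [21, 26, 25, 37, 34, 44, 33, 29]  (not all equal)
t=6: [18, 26, 25, 33, 33, 27, 33, 33]  (not all equal)
t=7: [12, 25, 25, 35, 34, 30, 33, 32]  (not all equal)
t=8: [44, 27, 26, 34, 34, 37, 36, 36]  (not all equal)
t=9: [28, 29, 28, 34, 34, 32, 33, 33]  (not all equal)
t=10: [33, 35, 33, 35, 35, 36, 35, 35]  (not all equal)
t=11: [35, 34, 35, 34, 34, 34, 34, 34]  (not all equal)
t=12: [34, 34, 34, 35, 34, 34, 34, 34]  (not all equal)
t=13: [35, 35, 35, 34, 35, 34, 34, 34]  (not all equal)
t=14: [34, 34, 34, 35, 34, 34, 34, 34]  (not all equal)

Answer: never
Key observation: The state at step 12 reappears at step 14 — the system is in a cycle of period 2 from step 12 on.  No step 0..14 is synchronized, and the cycle repeats forever, so no step up to 150 (or ever) has all oscillators equal.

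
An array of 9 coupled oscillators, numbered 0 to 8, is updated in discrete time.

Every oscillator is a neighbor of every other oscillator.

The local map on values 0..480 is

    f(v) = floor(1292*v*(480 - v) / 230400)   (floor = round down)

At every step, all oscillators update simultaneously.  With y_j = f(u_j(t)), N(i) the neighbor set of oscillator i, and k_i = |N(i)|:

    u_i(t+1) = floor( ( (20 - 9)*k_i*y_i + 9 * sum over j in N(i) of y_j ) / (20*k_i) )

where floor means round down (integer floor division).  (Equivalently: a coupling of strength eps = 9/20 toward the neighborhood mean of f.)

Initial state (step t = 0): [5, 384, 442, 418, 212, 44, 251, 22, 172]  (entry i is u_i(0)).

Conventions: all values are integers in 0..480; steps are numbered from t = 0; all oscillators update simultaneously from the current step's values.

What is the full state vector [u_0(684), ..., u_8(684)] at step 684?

Answer: [301, 301, 301, 301, 301, 301, 301, 301, 301]
Key observation: The state at step 9, [302, 302, 302, 302, 302, 302, 302, 302, 302], reappears at step 11: the system is in a cycle of period 2 from step 9 on.  Therefore the state at step 684 equals the state at step 9 + ((684 - 9) mod 2) = 10, which is [301, 301, 301, 301, 301, 301, 301, 301, 301].

Derivation:
t=0: [5, 384, 442, 418, 212, 44, 251, 22, 172]
t=1: [94, 189, 134, 159, 244, 140, 246, 115, 234]
t=2: [242, 293, 269, 283, 300, 273, 300, 257, 300]
t=3: [316, 309, 314, 311, 306, 313, 306, 316, 306]
t=4: [292, 295, 293, 294, 296, 293, 296, 292, 296]
t=5: [306, 306, 306, 306, 305, 306, 305, 306, 305]
t=6: [298, 298, 298, 298, 298, 298, 298, 298, 298]
t=7: [304, 304, 304, 304, 304, 304, 304, 304, 304]
t=8: [300, 300, 300, 300, 300, 300, 300, 300, 300]
t=9: [302, 302, 302, 302, 302, 302, 302, 302, 302]
t=10: [301, 301, 301, 301, 301, 301, 301, 301, 301]
t=11: [302, 302, 302, 302, 302, 302, 302, 302, 302]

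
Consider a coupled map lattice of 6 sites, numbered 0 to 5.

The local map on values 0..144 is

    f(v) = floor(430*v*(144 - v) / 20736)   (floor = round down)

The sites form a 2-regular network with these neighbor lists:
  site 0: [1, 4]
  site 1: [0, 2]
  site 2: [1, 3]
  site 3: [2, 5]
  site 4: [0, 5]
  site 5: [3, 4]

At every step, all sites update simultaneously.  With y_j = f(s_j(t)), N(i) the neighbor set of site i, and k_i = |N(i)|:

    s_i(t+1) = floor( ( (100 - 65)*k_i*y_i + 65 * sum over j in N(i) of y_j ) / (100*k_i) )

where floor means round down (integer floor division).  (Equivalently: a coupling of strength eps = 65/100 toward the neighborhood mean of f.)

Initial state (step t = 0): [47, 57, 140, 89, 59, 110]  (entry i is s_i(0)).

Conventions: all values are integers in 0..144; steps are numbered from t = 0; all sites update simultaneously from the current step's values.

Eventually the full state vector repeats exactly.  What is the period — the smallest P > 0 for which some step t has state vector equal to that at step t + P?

Answer: 2
Key observation: The state at step 8, [100, 100, 100, 100, 100, 100], reappears at step 10 — and no state repeats earlier — so the cycle the system enters has period 2.

Derivation:
t=0: [47, 57, 140, 89, 59, 110]
t=1: [99, 69, 69, 63, 91, 93]
t=2: [99, 102, 106, 103, 96, 100]
t=3: [91, 87, 85, 87, 92, 91]
t=4: [100, 101, 102, 101, 99, 100]
t=5: [91, 89, 89, 89, 91, 91]
t=6: [100, 100, 101, 100, 100, 100]
t=7: [91, 90, 90, 90, 91, 91]
t=8: [100, 100, 100, 100, 100, 100]
t=9: [91, 91, 91, 91, 91, 91]
t=10: [100, 100, 100, 100, 100, 100]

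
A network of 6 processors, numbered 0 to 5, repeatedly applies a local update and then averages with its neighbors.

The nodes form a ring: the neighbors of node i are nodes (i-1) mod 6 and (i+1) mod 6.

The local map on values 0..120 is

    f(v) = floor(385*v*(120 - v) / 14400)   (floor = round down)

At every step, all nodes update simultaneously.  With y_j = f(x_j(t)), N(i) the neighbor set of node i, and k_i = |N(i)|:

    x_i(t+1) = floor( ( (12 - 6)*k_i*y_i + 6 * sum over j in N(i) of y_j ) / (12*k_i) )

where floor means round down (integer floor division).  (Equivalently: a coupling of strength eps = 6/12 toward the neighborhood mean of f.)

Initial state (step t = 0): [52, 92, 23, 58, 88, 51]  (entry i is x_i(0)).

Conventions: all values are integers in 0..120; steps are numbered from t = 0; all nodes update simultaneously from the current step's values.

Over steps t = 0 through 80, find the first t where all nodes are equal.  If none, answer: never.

Simulating step by step:
t=0: [52, 92, 23, 58, 88, 51]  (not all equal)
t=1: [87, 72, 70, 81, 85, 89]  (not all equal)
t=2: [79, 88, 90, 85, 78, 75]  (not all equal)
t=3: [84, 77, 74, 79, 85, 88]  (not all equal)
t=4: [80, 86, 89, 85, 79, 77]  (not all equal)
t=5: [84, 78, 75, 79, 84, 86]  (not all equal)
t=6: [81, 86, 88, 85, 81, 79]  (not all equal)
t=7: [83, 78, 76, 79, 83, 85]  (not all equal)
t=8: [82, 86, 87, 85, 82, 80]  (not all equal)
t=9: [82, 78, 77, 79, 82, 84]  (not all equal)
t=10: [83, 86, 87, 85, 83, 81]  (not all equal)
t=11: [81, 78, 77, 79, 81, 83]  (not all equal)
t=12: [84, 86, 87, 86, 84, 83]  (not all equal)
t=13: [80, 78, 77, 78, 80, 81]  (not all equal)
t=14: [85, 86, 87, 86, 85, 84]  (not all equal)
t=15: [79, 77, 77, 77, 79, 79]  (not all equal)
t=16: [86, 87, 88, 87, 86, 86]  (not all equal)
t=17: [77, 76, 75, 76, 77, 78]  (not all equal)
t=18: [88, 89, 89, 89, 88, 87]  (not all equal)
t=19: [74, 73, 73, 73, 74, 75]  (not all equal)
t=20: [90, 91, 91, 91, 90, 90]  (not all equal)
t=21: [71, 70, 70, 70, 71, 72]  (not all equal)
t=22: [92, 93, 93, 93, 92, 92]  (not all equal)
t=23: [67, 67, 67, 67, 67, 68]  (not all equal)
t=24: [94, 94, 94, 94, 94, 94]  (all equal)

Answer: 24
Key observation: Synchronization is absorbing here: once all nodes are equal they stay equal, and step 24 is the first all-equal step.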